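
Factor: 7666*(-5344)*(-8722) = 2^7*7^2*89^1*167^1*3833^1 = 357315081088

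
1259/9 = 139 + 8/9 ≈ 139.89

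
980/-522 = -1-229/261 ≈ -1.88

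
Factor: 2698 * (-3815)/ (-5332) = 2^ (-1) * 5^1 * 7^1 * 19^1 * 31^ (-1) * 43^ (-1) * 71^1 * 109^1 = 5146435/2666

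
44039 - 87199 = -43160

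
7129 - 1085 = 6044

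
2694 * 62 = 167028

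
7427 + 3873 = 11300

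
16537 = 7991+8546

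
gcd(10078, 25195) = 5039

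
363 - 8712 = -8349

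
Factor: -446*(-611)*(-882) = -1*2^2*3^2*7^2*13^1*47^1*223^1 = -240350292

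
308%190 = 118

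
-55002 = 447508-502510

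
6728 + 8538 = 15266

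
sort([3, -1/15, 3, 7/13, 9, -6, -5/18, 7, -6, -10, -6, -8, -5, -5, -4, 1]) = [-10, -8, -6, -6, -6, -5, -5, -4, -5/18, -1/15, 7/13, 1, 3, 3, 7, 9]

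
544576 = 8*68072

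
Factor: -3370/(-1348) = 2^(-1)*5^1 = 5/2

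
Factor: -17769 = -1 * 3^1 * 5923^1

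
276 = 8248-7972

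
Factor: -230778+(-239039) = -1 * 59^1 * 7963^1 = -469817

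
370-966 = -596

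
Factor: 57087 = 3^2 * 6343^1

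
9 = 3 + 6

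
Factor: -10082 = -1*2^1*71^2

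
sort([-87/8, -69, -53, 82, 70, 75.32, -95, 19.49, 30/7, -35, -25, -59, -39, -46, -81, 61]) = [-95, -81, -69, -59, -53, -46, -39, -35, -25, -87/8, 30/7, 19.49, 61, 70, 75.32, 82]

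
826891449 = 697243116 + 129648333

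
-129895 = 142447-272342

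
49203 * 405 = 19927215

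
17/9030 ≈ 0.00188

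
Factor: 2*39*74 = 2^2*3^1*13^1*37^1 = 5772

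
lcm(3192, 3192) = 3192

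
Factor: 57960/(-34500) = -1 * 2^1 * 3^1 * 5^(-2) * 7^1 = -42/25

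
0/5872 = 0 = 0.00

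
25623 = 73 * 351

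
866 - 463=403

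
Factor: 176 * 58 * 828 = 2^7 * 3^2 * 11^1 * 23^1 * 29^1 = 8452224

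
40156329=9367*4287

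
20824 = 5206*4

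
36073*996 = 35928708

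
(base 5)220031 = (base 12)4424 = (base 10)7516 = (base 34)6h2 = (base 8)16534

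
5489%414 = 107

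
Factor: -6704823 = -1*3^1*83^1*26927^1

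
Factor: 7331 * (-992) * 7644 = -1 * 2^7 * 3^1 * 7^2 * 13^1 * 31^1 * 7331^1 = -55589858688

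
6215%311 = 306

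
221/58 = 3 + 47/58 ≈ 3.81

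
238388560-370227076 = -131838516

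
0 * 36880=0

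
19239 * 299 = 5752461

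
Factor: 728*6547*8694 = 2^4*3^3*7^2*13^1*23^1*6547^1 = 41437481904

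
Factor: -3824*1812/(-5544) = 2^3*3^(-1)*7^(-1)*11^(-1)*151^1*239^1 = 288712/231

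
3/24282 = 1/8094≈0.000124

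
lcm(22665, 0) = 0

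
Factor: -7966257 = -1 * 3^1 * 13^1 * 23^1 * 83^1 * 107^1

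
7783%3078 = 1627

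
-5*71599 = -357995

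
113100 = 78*1450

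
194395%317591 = 194395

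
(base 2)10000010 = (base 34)3s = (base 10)130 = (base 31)46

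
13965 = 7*1995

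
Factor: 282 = 2^1*3^1*47^1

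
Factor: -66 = -1 * 2^1 * 3^1 * 11^1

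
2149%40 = 29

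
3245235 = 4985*651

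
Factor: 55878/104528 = 2^(-3)*3^1*47^(-1)*67^1 = 201/376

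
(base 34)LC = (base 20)1G6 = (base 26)11O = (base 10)726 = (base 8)1326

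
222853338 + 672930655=895783993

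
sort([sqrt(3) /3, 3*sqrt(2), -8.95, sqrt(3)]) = [-8.95, sqrt(3) /3, sqrt(3), 3*sqrt(2)]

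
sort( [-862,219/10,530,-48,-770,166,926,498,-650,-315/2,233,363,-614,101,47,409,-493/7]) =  [-862,-770,-650,-614,-315/2,-493/7,-48,219/10,47,101,166,233,363,409,498,530,926]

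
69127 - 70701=-1574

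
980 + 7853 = 8833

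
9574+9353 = 18927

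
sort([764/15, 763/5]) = [764/15, 763/5]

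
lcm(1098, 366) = 1098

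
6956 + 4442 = 11398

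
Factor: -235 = -1 * 5^1 * 47^1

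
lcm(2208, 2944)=8832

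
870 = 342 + 528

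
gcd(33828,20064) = 12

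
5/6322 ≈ 0.000791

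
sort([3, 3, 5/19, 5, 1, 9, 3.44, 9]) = [5/19, 1, 3, 3, 3.44, 5, 9, 9]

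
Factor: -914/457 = -1*2^1 = -2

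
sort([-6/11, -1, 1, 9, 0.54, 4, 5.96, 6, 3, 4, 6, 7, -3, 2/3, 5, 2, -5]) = [-5, -3, -1, -6/11, 0.54, 2/3, 1, 2, 3, 4, 4, 5, 5.96, 6, 6, 7, 9]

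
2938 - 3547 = -609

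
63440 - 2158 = 61282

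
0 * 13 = 0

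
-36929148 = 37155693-74084841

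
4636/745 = 6+166/745 ≈ 6.22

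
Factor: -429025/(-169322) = 2^(-1)*5^2*31^(-1)*131^2*2731^(-1)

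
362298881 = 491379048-129080167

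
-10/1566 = -5/783 ≈ -0.00639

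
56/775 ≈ 0.0723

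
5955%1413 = 303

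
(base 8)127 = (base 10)87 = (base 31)2p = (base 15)5c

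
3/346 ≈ 0.00867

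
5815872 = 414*14048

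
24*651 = 15624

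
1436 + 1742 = 3178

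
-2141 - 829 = -2970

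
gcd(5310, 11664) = 18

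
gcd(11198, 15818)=22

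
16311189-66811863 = -50500674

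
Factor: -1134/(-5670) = 5^(-1) = 1/5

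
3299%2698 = 601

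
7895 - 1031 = 6864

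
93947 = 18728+75219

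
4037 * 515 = 2079055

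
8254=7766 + 488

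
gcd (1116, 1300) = 4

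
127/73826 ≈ 0.00172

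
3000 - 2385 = 615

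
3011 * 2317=6976487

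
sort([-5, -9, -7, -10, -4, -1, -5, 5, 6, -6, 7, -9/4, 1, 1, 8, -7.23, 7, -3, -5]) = [-10, -9, -7.23, -7, -6, -5, -5, -5, -4, -3, -9/4, -1, 1, 1, 5, 6, 7, 7, 8]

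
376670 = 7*53810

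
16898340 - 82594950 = -65696610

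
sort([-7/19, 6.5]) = [-7/19, 6.5]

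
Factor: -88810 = -1 * 2^1 * 5^1 * 83^1 * 107^1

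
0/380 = 0 = 0.00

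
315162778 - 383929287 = -68766509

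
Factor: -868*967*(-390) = 2^3*3^1*5^1*7^1*13^1*31^1*967^1 = 327348840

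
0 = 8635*0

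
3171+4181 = 7352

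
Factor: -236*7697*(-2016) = 2^7*3^2*7^1*43^1*59^1*179^1 = 3662047872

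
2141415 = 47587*45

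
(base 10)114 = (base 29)3r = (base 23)4m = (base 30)3o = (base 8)162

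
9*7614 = 68526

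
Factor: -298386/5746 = -1 * 3^2 * 11^2 * 13^(-2) * 17^(-1) * 137^1 = -149193/2873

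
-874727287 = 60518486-935245773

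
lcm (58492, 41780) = 292460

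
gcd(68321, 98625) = 1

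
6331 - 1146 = 5185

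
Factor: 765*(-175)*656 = -1*2^4*3^2*5^3*7^1*17^1*41^1 = -87822000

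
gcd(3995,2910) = 5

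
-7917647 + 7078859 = -838788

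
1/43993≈0.0000227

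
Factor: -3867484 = -1 * 2^2 * 966871^1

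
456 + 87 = 543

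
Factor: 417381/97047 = 3^(-1)*23^2*41^(-1) = 529/123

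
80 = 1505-1425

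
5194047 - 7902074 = -2708027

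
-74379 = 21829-96208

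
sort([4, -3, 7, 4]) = [-3, 4, 4, 7]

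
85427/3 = 28475 + 2/3 ≈ 28475.67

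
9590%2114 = 1134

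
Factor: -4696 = -1*2^3*587^1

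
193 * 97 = 18721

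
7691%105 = 26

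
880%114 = 82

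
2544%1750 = 794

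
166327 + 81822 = 248149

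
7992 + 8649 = 16641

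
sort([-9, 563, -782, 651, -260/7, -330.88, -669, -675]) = [-782, -675, -669, -330.88, -260/7, -9, 563, 651]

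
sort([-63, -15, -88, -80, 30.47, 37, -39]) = [-88, -80, -63, -39, -15, 30.47, 37]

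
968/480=2 + 1/60 ≈ 2.02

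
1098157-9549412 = -8451255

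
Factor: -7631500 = -1 * 2^2 * 5^3 * 15263^1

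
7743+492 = 8235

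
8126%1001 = 118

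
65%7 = 2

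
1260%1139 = 121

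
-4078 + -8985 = -13063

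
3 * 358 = 1074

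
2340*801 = 1874340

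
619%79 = 66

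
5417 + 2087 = 7504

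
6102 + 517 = 6619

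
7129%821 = 561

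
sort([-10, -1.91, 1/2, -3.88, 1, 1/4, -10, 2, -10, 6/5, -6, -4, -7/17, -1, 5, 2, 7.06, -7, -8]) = [-10, -10, -10, -8, -7, -6, -4, -3.88, -1.91, -1, -7/17, 1/4, 1/2, 1, 6/5, 2, 2, 5, 7.06]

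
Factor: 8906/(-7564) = -1*2^(-1)*31^(-1)*73^1 = -73/62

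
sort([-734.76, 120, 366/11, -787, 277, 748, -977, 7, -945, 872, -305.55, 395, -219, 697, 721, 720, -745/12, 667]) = [-977, -945, -787, -734.76, -305.55, -219, -745/12, 7, 366/11, 120, 277, 395, 667, 697, 720, 721, 748, 872]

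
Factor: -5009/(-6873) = 3^(-1) * 29^(-1) * 79^(-1) * 5009^1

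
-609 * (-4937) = 3006633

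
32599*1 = 32599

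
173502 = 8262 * 21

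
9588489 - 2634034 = 6954455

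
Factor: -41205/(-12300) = 2^(-2)*5^(-1)*67^1 = 67/20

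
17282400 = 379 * 45600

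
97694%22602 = 7286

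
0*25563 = 0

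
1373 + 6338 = 7711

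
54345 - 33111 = 21234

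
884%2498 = 884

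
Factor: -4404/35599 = -1*2^2*3^1*97^(-1) = -12/97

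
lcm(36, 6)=36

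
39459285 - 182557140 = -143097855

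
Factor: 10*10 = 2^2*5^2 = 100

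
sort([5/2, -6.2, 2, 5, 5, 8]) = [-6.2, 2, 5/2, 5, 5, 8]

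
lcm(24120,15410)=554760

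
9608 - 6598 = 3010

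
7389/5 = 1477 + 4/5 = 1477.80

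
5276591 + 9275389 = 14551980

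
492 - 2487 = -1995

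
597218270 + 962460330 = 1559678600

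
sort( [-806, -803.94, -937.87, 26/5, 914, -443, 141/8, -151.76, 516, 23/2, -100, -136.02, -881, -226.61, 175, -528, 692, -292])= [-937.87, -881, -806, -803.94, -528, -443, -292, -226.61, -151.76, -136.02, -100, 26/5, 23/2, 141/8, 175, 516, 692, 914]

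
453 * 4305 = 1950165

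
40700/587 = 69 + 197/587 ≈ 69.34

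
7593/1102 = 6 + 981/1102 ≈ 6.89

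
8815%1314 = 931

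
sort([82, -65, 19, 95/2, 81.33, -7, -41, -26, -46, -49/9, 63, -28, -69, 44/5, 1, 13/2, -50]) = [-69, -65, -50, -46, -41, -28, -26, -7, -49/9, 1, 13/2, 44/5, 19, 95/2, 63, 81.33, 82]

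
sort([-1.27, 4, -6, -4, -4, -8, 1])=[-8, -6, -4, -4, -1.27, 1, 4]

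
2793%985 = 823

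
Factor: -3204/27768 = -1 * 2^(-1) * 3^1 * 13^(-1) = -3/26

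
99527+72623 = 172150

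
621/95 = 6 + 51/95≈6.54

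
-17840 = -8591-9249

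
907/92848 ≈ 0.00977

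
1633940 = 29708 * 55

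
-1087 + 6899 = 5812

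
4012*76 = 304912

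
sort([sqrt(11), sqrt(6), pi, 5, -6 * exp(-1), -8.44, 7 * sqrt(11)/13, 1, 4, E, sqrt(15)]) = [-8.44, -6 * exp(-1), 1, 7 * sqrt(11)/13, sqrt(6), E, pi, sqrt(11), sqrt(15), 4, 5]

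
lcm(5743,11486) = 11486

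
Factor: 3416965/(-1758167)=-1*5^1*113^(-1)*197^1*3469^1*15559^(-1)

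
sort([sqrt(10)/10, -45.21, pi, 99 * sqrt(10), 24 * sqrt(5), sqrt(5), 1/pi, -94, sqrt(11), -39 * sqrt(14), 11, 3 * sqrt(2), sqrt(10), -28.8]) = [-39 * sqrt(14), -94, -45.21, -28.8, sqrt(10)/10, 1/pi, sqrt(5), pi, sqrt(10), sqrt(11), 3 * sqrt(2), 11, 24 * sqrt(5), 99 * sqrt(10)]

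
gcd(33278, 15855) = 7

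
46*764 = 35144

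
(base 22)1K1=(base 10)925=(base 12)651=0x39D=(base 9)1237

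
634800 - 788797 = -153997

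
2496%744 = 264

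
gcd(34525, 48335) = 6905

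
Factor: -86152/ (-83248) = 2^ (-1)*43^ (-1)*89^1 = 89/86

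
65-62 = 3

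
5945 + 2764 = 8709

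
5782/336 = 413/24 ≈ 17.21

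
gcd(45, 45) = 45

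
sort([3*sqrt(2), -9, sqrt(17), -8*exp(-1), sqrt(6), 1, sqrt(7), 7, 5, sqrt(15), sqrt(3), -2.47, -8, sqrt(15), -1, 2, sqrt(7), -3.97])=[-9, -8, -3.97, -8*exp(-1), -2.47, -1, 1, sqrt(3), 2, sqrt(6), sqrt(7), sqrt(7), sqrt(15), sqrt(15), sqrt(17), 3*sqrt(2), 5, 7]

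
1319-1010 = 309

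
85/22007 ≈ 0.00386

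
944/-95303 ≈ -0.00991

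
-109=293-402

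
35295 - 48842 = -13547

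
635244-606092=29152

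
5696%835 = 686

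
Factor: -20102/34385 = -1*2^1*5^(-1)*13^(-1)*19^1 = -38/65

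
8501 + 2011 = 10512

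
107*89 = 9523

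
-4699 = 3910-8609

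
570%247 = 76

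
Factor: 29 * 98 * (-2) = -1 * 2^2 * 7^2 * 29^1 = -5684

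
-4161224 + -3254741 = -7415965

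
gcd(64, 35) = 1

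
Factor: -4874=-1*2^1*2437^1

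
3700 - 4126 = -426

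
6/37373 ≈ 0.000161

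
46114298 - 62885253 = -16770955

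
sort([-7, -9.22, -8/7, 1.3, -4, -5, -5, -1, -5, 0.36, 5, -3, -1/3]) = [-9.22, -7, -5, -5, -5, -4, -3, -8/7, -1, -1/3, 0.36, 1.3, 5]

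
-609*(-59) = 35931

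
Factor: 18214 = 2^1*7^1*1301^1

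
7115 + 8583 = 15698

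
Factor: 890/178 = 5^1 = 5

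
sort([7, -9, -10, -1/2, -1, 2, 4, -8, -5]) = [-10, -9, -8, -5, -1, -1/2, 2, 4, 7]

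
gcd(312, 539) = 1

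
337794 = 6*56299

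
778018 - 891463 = -113445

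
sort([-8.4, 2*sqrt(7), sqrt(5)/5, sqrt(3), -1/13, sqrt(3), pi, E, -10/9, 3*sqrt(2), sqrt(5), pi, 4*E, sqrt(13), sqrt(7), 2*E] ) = [-8.4, -10/9, -1/13, sqrt(5)/5, sqrt(3), sqrt(3), sqrt(5), sqrt(7), E, pi, pi, sqrt(13), 3*sqrt(2), 2*sqrt(7), 2*E, 4*E] 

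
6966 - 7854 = -888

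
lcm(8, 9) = 72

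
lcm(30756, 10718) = 707388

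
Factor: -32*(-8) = 2^8 = 256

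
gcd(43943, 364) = 1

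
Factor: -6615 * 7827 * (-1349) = 3^4 * 5^1 * 7^2 * 19^1 * 71^1 * 2609^1 = 69845291145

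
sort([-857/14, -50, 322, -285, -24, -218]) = [-285, -218, -857/14, -50, -24, 322]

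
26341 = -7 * (-3763)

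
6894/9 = 766 = 766.00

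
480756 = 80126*6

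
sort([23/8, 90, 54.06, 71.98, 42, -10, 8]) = [-10, 23/8, 8, 42, 54.06, 71.98, 90]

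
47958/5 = 9591 + 3/5 = 9591.60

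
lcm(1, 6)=6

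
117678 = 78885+38793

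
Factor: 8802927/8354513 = 3^2*7^1*43^(-1)*97^(-1)*2003^(-1)*139729^1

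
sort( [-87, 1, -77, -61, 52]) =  [-87, -77, -61, 1, 52]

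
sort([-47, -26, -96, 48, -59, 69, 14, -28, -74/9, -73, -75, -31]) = [-96, -75, -73, -59, -47, -31, -28, -26, -74/9, 14, 48, 69]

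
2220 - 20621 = -18401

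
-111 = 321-432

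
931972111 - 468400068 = 463572043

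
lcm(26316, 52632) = 52632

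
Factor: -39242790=-1*2^1*3^2*5^1*19^1*53^1*433^1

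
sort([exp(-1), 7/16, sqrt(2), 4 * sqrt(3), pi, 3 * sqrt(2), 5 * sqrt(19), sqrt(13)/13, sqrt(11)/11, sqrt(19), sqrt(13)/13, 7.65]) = [sqrt(13)/13, sqrt(13)/13, sqrt(11)/11, exp(-1), 7/16, sqrt(2), pi, 3 * sqrt(2), sqrt(19), 4 * sqrt(3), 7.65, 5 * sqrt(19)]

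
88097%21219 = 3221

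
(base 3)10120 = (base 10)96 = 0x60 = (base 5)341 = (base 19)51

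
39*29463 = 1149057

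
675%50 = 25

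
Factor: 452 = 2^2*113^1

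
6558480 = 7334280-775800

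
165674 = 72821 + 92853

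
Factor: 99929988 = 2^2*3^2*31^1*151^1*593^1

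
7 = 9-2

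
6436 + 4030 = 10466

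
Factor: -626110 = -1*2^1*5^1*17^1*29^1*127^1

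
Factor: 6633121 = 11^1 * 603011^1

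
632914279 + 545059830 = 1177974109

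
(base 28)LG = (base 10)604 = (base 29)KO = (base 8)1134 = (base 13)376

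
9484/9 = 1053 + 7/9 ≈ 1053.78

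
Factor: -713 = -1 * 23^1 * 31^1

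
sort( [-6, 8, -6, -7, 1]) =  [-7, -6, -6, 1, 8]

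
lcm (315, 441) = 2205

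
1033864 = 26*39764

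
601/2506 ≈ 0.240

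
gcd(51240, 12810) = 12810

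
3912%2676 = 1236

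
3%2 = 1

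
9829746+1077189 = 10906935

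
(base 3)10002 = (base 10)83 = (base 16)53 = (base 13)65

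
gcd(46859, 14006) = 47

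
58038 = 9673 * 6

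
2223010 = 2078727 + 144283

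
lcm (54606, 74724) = 1419756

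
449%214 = 21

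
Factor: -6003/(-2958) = 2^(-1) * 3^1 * 17^(-1) * 23^1 = 69/34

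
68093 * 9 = 612837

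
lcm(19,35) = 665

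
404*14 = 5656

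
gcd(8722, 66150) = 98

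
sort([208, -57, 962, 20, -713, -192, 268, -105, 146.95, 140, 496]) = [-713, -192, -105, -57, 20, 140, 146.95, 208, 268, 496, 962]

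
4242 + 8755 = 12997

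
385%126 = 7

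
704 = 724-20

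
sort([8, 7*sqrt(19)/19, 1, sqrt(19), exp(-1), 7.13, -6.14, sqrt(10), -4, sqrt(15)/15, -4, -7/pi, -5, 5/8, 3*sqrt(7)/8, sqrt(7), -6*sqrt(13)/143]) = [-6.14, -5, -4, -4, -7/pi, -6*sqrt(13)/143, sqrt(15)/15, exp(-1), 5/8, 3*sqrt(7)/8, 1, 7*sqrt(19)/19, sqrt(7), sqrt(10), sqrt(19), 7.13, 8]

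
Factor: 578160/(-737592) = -1*2^1*3^1*5^1*11^1*421^(-1) = -330/421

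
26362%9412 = 7538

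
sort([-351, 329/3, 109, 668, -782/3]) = [-351, -782/3, 109, 329/3, 668]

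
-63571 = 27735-91306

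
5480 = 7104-1624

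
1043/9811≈0.106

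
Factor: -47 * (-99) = 3^2 * 11^1 * 47^1 = 4653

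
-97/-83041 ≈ 0.00117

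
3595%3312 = 283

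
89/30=2+29/30 ≈ 2.97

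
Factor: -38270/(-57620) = 2^(-1)*67^(-1)*89^1 = 89/134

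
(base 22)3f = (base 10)81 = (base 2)1010001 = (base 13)63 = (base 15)56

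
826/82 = 10 + 3/41 ≈ 10.07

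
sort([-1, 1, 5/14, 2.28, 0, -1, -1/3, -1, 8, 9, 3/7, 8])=[-1, -1, -1, -1/3, 0, 5/14, 3/7, 1, 2.28, 8, 8, 9]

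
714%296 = 122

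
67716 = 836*81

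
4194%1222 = 528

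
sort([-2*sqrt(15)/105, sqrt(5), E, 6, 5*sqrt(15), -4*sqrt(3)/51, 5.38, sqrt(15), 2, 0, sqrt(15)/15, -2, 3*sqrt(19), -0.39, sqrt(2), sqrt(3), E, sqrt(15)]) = [-2, -0.39, -4*sqrt(3)/51, -2*sqrt(15)/105, 0, sqrt(15)/15, sqrt(2), sqrt(3), 2, sqrt(5), E, E, sqrt(15), sqrt(15), 5.38, 6, 3*sqrt(19), 5*sqrt(15)]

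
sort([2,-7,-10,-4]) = [-10,-7,-4,2]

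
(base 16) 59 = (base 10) 89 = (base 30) 2t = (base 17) 54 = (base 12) 75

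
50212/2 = 25106 = 25106.00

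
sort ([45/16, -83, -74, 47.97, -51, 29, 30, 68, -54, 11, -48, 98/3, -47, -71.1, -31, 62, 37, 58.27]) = [-83, -74, -71.1, -54, -51, -48, -47, -31, 45/16, 11, 29, 30, 98/3, 37, 47.97, 58.27, 62, 68]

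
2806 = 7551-4745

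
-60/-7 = 8 + 4/7 ≈ 8.57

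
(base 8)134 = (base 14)68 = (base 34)2o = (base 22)44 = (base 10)92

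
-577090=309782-886872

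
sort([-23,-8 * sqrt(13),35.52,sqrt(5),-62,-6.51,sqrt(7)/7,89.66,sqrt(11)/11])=[-62,-8 * sqrt(13),-23,-6.51,sqrt(11)/11,sqrt(7)/7,sqrt(5),35.52,89.66]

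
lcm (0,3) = 0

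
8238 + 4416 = 12654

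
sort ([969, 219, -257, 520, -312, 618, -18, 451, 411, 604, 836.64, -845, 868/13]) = [-845, -312, -257, -18, 868/13, 219, 411, 451, 520, 604, 618, 836.64, 969]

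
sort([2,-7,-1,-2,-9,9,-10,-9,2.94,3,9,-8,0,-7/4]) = [-10,-9,-9,-8,-7,-2,-7/4,-1,0,2,2.94,3,9,9]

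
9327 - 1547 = 7780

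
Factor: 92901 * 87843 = 3^2 * 7^1 * 47^1 * 89^1 * 173^1 * 179^1 = 8160702543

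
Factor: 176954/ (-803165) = -1*2^1*5^ (-1)*11^ (-1)*17^ (-1)*103^1 = -206/935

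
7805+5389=13194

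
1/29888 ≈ 0.0000335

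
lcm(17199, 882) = 34398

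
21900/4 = 5475 = 5475.00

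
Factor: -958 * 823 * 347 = -1 * 2^1 * 347^1 * 479^1 * 823^1 = -273586598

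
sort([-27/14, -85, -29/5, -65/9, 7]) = [-85, -65/9, -29/5, -27/14, 7]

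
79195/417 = 189+382/417 ≈ 189.92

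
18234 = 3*6078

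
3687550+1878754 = 5566304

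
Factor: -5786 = -1*2^1*11^1*263^1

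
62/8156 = 31/4078 ≈ 0.00760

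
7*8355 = 58485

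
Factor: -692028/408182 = -1*2^1*3^2*47^1*499^(-1) = -846/499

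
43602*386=16830372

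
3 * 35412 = 106236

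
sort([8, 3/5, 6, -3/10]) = [-3/10, 3/5, 6, 8]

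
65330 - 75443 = -10113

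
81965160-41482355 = 40482805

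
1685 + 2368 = 4053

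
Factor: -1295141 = -1 * 239^1 * 5419^1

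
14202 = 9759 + 4443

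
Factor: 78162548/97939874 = 2^1*191^1*263^1*389^1*48969937^(-1) = 39081274/48969937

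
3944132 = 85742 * 46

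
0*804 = 0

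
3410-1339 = 2071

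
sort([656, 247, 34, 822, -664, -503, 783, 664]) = [-664, -503, 34, 247, 656, 664, 783, 822]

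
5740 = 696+5044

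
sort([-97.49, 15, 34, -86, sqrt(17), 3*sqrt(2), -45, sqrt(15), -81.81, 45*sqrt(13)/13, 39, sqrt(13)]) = [-97.49, -86, -81.81, -45, sqrt(13), sqrt(15), sqrt(17), 3*sqrt(2), 45*sqrt(13)/13, 15, 34, 39]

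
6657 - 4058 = 2599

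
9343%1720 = 743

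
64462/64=32231/32 ≈ 1007.22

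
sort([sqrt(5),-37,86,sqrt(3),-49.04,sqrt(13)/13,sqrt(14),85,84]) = [-49.04,-37,sqrt(13)/13,sqrt(3),sqrt(5),sqrt(14),84,85,86]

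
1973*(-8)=-15784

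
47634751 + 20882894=68517645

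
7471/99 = 75 + 46/99 ≈ 75.46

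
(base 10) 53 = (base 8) 65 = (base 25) 23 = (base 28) 1p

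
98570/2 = 49285 = 49285.00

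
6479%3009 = 461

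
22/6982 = 11/3491 ≈ 0.00315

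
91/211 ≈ 0.431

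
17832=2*8916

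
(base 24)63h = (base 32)3ep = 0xdd9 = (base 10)3545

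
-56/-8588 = 14/2147 ≈ 0.00652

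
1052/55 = 19 + 7/55≈19.13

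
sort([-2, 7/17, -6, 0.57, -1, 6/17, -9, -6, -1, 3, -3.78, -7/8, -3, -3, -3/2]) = [-9, -6, -6, -3.78, -3, -3, -2, -3/2, -1, -1, -7/8, 6/17, 7/17, 0.57, 3]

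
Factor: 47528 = 2^3*13^1*457^1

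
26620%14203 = 12417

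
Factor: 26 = 2^1*13^1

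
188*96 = 18048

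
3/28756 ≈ 0.000104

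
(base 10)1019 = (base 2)1111111011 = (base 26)1d5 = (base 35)t4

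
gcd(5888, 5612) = 92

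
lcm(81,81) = 81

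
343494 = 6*57249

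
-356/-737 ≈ 0.483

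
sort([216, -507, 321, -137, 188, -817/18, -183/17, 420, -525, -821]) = [-821, -525, -507, -137, -817/18, -183/17, 188, 216, 321, 420]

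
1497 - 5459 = -3962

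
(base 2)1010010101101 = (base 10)5293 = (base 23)a03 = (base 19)ecb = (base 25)8bi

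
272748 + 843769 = 1116517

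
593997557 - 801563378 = -207565821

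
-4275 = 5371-9646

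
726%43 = 38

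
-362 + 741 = 379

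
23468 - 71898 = -48430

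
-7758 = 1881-9639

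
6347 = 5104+1243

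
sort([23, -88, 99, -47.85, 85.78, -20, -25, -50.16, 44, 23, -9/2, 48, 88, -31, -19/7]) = [-88, -50.16, -47.85, -31, -25, -20, -9/2, -19/7, 23, 23, 44, 48, 85.78, 88, 99]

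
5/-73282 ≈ -0.0000682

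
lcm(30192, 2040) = 150960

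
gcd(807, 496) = 1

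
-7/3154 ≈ -0.00222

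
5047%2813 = 2234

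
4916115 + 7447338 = 12363453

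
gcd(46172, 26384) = 6596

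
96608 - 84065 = 12543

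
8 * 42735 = 341880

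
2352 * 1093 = 2570736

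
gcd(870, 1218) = 174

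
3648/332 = 10+82/83 ≈ 10.99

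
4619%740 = 179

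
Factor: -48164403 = -1 * 3^1 * 7^3 * 46807^1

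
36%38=36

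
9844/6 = 1640 + 2/3≈1640.67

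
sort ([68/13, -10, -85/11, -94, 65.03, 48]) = [-94, -10, -85/11, 68/13, 48, 65.03]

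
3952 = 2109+1843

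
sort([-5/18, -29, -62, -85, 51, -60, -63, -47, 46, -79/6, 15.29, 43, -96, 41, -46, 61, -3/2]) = [-96, -85, -63, -62, -60, -47, -46, -29, -79/6, -3/2, -5/18, 15.29, 41, 43, 46, 51, 61]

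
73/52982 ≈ 0.00138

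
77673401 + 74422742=152096143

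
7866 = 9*874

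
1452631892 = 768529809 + 684102083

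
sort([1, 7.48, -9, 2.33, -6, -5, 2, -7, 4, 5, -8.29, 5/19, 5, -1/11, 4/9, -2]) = [-9, -8.29, -7, -6, -5, -2, -1/11, 5/19, 4/9, 1, 2, 2.33, 4, 5, 5, 7.48]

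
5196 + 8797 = 13993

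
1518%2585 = 1518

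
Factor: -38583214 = -1 * 2^1 * 41^1 * 83^1 * 5669^1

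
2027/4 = 506 + 3/4 = 506.75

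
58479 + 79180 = 137659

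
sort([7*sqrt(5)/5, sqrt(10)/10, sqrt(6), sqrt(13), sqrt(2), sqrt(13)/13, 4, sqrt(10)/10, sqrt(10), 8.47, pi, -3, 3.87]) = [-3, sqrt(13)/13, sqrt(10)/10, sqrt(10)/10, sqrt(2), sqrt(6), 7*sqrt(5)/5, pi, sqrt(10), sqrt(13), 3.87, 4, 8.47]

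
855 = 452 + 403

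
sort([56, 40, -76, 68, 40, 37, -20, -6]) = [-76, -20, -6, 37, 40, 40, 56, 68]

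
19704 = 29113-9409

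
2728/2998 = 1364/1499 ≈ 0.910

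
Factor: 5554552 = 2^3*694319^1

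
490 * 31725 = 15545250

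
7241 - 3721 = 3520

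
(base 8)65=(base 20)2d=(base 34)1j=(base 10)53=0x35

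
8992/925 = 9 + 667/925 ≈ 9.72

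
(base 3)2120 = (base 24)2l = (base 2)1000101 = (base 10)69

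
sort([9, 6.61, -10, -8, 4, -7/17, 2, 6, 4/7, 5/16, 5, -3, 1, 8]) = [-10, -8, -3, -7/17, 5/16, 4/7, 1, 2, 4, 5, 6, 6.61, 8, 9]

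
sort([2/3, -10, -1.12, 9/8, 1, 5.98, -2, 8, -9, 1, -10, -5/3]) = [-10, -10, -9, -2, -5/3, -1.12, 2/3, 1, 1, 9/8, 5.98, 8]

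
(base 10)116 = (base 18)68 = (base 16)74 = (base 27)48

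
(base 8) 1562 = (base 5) 12012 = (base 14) 470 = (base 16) 372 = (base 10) 882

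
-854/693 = -1-23/99 ≈ -1.23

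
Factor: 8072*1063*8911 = 2^3*7^1*19^1*67^1*1009^1*1063^1 = 76461156296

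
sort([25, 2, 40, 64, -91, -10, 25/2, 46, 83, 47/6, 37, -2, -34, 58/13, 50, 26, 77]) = [-91, -34, -10, -2, 2, 58/13, 47/6, 25/2, 25, 26, 37, 40, 46, 50, 64, 77, 83]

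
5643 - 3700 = 1943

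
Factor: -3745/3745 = -1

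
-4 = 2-6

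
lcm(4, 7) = 28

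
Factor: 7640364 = 2^2 * 3^1 * 636697^1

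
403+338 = 741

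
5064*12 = 60768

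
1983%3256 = 1983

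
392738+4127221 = 4519959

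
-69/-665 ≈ 0.104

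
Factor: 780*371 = 2^2*3^1*5^1*7^1*13^1*53^1 = 289380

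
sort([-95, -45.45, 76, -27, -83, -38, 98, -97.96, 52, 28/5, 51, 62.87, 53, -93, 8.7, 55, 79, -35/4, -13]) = [-97.96, -95, -93, -83, -45.45, -38, -27, -13, -35/4, 28/5, 8.7, 51, 52, 53, 55, 62.87, 76, 79, 98]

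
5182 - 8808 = -3626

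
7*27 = 189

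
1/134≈0.00746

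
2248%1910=338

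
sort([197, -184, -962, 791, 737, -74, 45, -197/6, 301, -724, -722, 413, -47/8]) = [-962, -724, -722, -184, -74, -197/6, -47/8, 45, 197, 301, 413, 737, 791]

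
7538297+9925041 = 17463338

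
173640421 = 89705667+83934754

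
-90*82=-7380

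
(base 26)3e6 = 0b100101011110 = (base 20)5ji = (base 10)2398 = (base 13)1126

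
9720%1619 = 6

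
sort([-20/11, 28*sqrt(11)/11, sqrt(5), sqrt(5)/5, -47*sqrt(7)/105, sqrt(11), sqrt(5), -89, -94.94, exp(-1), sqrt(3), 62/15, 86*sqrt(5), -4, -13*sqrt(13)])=[-94.94, -89, -13*sqrt(13), -4, -20/11, -47*sqrt(7)/105, exp(-1), sqrt(5)/5, sqrt(3), sqrt(5), sqrt(5), sqrt(11), 62/15, 28*sqrt(11)/11, 86*sqrt(5)]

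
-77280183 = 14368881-91649064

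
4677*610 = 2852970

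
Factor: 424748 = 2^2 * 106187^1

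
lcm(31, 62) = 62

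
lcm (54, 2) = 54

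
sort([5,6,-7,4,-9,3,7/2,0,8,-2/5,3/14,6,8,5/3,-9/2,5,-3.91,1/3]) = [-9,-7,-9/2,-3.91,-2/5,0,3/14,1/3,5/3,3,7/2,4,5,5,6,6,8,8]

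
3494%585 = 569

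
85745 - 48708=37037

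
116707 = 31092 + 85615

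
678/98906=339/49453 ≈ 0.00685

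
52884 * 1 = 52884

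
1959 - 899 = 1060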